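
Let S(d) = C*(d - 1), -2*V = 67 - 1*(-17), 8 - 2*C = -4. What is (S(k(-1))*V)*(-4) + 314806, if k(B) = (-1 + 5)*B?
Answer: 309766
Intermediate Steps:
C = 6 (C = 4 - 1/2*(-4) = 4 + 2 = 6)
V = -42 (V = -(67 - 1*(-17))/2 = -(67 + 17)/2 = -1/2*84 = -42)
k(B) = 4*B
S(d) = -6 + 6*d (S(d) = 6*(d - 1) = 6*(-1 + d) = -6 + 6*d)
(S(k(-1))*V)*(-4) + 314806 = ((-6 + 6*(4*(-1)))*(-42))*(-4) + 314806 = ((-6 + 6*(-4))*(-42))*(-4) + 314806 = ((-6 - 24)*(-42))*(-4) + 314806 = -30*(-42)*(-4) + 314806 = 1260*(-4) + 314806 = -5040 + 314806 = 309766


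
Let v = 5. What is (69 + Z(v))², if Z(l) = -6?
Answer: 3969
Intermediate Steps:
(69 + Z(v))² = (69 - 6)² = 63² = 3969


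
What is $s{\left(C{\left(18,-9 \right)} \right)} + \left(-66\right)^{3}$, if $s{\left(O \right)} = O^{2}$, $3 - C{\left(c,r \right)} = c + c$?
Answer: $-286407$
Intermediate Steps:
$C{\left(c,r \right)} = 3 - 2 c$ ($C{\left(c,r \right)} = 3 - \left(c + c\right) = 3 - 2 c$)
$s{\left(C{\left(18,-9 \right)} \right)} + \left(-66\right)^{3} = \left(3 - 36\right)^{2} + \left(-66\right)^{3} = \left(3 - 36\right)^{2} - 287496 = \left(-33\right)^{2} - 287496 = 1089 - 287496 = -286407$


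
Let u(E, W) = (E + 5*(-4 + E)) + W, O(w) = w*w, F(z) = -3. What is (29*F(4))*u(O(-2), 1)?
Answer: -435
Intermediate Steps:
O(w) = w²
u(E, W) = -20 + W + 6*E (u(E, W) = (E + (-20 + 5*E)) + W = (-20 + 6*E) + W = -20 + W + 6*E)
(29*F(4))*u(O(-2), 1) = (29*(-3))*(-20 + 1 + 6*(-2)²) = -87*(-20 + 1 + 6*4) = -87*(-20 + 1 + 24) = -87*5 = -435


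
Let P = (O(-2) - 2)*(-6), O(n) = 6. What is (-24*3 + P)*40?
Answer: -3840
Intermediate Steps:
P = -24 (P = (6 - 2)*(-6) = 4*(-6) = -24)
(-24*3 + P)*40 = (-24*3 - 24)*40 = (-72 - 24)*40 = -96*40 = -3840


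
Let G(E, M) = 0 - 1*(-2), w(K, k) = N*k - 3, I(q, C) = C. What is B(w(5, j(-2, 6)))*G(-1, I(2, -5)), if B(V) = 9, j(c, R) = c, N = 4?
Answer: 18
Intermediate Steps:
w(K, k) = -3 + 4*k (w(K, k) = 4*k - 3 = -3 + 4*k)
G(E, M) = 2 (G(E, M) = 0 + 2 = 2)
B(w(5, j(-2, 6)))*G(-1, I(2, -5)) = 9*2 = 18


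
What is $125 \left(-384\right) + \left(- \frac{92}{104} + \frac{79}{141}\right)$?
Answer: $- \frac{175969189}{3666} \approx -48000.0$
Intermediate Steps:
$125 \left(-384\right) + \left(- \frac{92}{104} + \frac{79}{141}\right) = -48000 + \left(\left(-92\right) \frac{1}{104} + 79 \cdot \frac{1}{141}\right) = -48000 + \left(- \frac{23}{26} + \frac{79}{141}\right) = -48000 - \frac{1189}{3666} = - \frac{175969189}{3666}$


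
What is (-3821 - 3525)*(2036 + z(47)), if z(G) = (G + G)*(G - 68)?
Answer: -455452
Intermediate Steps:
z(G) = 2*G*(-68 + G) (z(G) = (2*G)*(-68 + G) = 2*G*(-68 + G))
(-3821 - 3525)*(2036 + z(47)) = (-3821 - 3525)*(2036 + 2*47*(-68 + 47)) = -7346*(2036 + 2*47*(-21)) = -7346*(2036 - 1974) = -7346*62 = -455452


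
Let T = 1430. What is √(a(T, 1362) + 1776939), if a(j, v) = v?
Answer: 291*√21 ≈ 1333.5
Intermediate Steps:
√(a(T, 1362) + 1776939) = √(1362 + 1776939) = √1778301 = 291*√21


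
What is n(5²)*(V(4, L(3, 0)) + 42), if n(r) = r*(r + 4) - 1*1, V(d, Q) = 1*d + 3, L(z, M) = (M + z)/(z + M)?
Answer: 35476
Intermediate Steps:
L(z, M) = 1 (L(z, M) = (M + z)/(M + z) = 1)
V(d, Q) = 3 + d (V(d, Q) = d + 3 = 3 + d)
n(r) = -1 + r*(4 + r) (n(r) = r*(4 + r) - 1 = -1 + r*(4 + r))
n(5²)*(V(4, L(3, 0)) + 42) = (-1 + (5²)² + 4*5²)*((3 + 4) + 42) = (-1 + 25² + 4*25)*(7 + 42) = (-1 + 625 + 100)*49 = 724*49 = 35476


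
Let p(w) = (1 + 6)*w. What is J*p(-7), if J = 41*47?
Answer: -94423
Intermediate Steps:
J = 1927
p(w) = 7*w
J*p(-7) = 1927*(7*(-7)) = 1927*(-49) = -94423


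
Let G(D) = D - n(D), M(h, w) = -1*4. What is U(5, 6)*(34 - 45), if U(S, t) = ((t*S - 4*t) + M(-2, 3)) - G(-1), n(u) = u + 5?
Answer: -77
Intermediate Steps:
n(u) = 5 + u
M(h, w) = -4
G(D) = -5 (G(D) = D - (5 + D) = D + (-5 - D) = -5)
U(S, t) = 1 - 4*t + S*t (U(S, t) = ((t*S - 4*t) - 4) - 1*(-5) = ((S*t - 4*t) - 4) + 5 = ((-4*t + S*t) - 4) + 5 = (-4 - 4*t + S*t) + 5 = 1 - 4*t + S*t)
U(5, 6)*(34 - 45) = (1 - 4*6 + 5*6)*(34 - 45) = (1 - 24 + 30)*(-11) = 7*(-11) = -77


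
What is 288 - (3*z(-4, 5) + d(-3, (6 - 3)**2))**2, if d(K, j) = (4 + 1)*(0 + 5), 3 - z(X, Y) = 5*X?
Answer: -8548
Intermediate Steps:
z(X, Y) = 3 - 5*X
d(K, j) = 25 (d(K, j) = 5*5 = 25)
288 - (3*z(-4, 5) + d(-3, (6 - 3)**2))**2 = 288 - (3*(3 - 5*(-4)) + 25)**2 = 288 - (3*(3 + 20) + 25)**2 = 288 - (3*23 + 25)**2 = 288 - (69 + 25)**2 = 288 - 1*94**2 = 288 - 1*8836 = 288 - 8836 = -8548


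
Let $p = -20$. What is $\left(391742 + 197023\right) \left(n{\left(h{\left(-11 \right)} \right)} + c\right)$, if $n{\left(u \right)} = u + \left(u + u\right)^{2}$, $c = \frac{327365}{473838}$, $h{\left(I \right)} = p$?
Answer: $\frac{146993308188275}{157946} \approx 9.3066 \cdot 10^{8}$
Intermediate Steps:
$h{\left(I \right)} = -20$
$c = \frac{327365}{473838}$ ($c = 327365 \cdot \frac{1}{473838} = \frac{327365}{473838} \approx 0.69088$)
$n{\left(u \right)} = u + 4 u^{2}$ ($n{\left(u \right)} = u + \left(2 u\right)^{2} = u + 4 u^{2}$)
$\left(391742 + 197023\right) \left(n{\left(h{\left(-11 \right)} \right)} + c\right) = \left(391742 + 197023\right) \left(- 20 \left(1 + 4 \left(-20\right)\right) + \frac{327365}{473838}\right) = 588765 \left(- 20 \left(1 - 80\right) + \frac{327365}{473838}\right) = 588765 \left(\left(-20\right) \left(-79\right) + \frac{327365}{473838}\right) = 588765 \left(1580 + \frac{327365}{473838}\right) = 588765 \cdot \frac{748991405}{473838} = \frac{146993308188275}{157946}$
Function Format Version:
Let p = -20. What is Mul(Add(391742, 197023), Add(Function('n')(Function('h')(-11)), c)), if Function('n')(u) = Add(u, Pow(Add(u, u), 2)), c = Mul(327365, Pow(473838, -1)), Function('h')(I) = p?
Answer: Rational(146993308188275, 157946) ≈ 9.3066e+8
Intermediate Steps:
Function('h')(I) = -20
c = Rational(327365, 473838) (c = Mul(327365, Rational(1, 473838)) = Rational(327365, 473838) ≈ 0.69088)
Function('n')(u) = Add(u, Mul(4, Pow(u, 2))) (Function('n')(u) = Add(u, Pow(Mul(2, u), 2)) = Add(u, Mul(4, Pow(u, 2))))
Mul(Add(391742, 197023), Add(Function('n')(Function('h')(-11)), c)) = Mul(Add(391742, 197023), Add(Mul(-20, Add(1, Mul(4, -20))), Rational(327365, 473838))) = Mul(588765, Add(Mul(-20, Add(1, -80)), Rational(327365, 473838))) = Mul(588765, Add(Mul(-20, -79), Rational(327365, 473838))) = Mul(588765, Add(1580, Rational(327365, 473838))) = Mul(588765, Rational(748991405, 473838)) = Rational(146993308188275, 157946)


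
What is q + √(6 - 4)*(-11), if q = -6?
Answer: -6 - 11*√2 ≈ -21.556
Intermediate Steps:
q + √(6 - 4)*(-11) = -6 + √(6 - 4)*(-11) = -6 + √2*(-11) = -6 - 11*√2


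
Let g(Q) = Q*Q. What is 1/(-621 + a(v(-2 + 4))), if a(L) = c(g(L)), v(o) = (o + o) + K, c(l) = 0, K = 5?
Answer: -1/621 ≈ -0.0016103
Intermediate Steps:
g(Q) = Q²
v(o) = 5 + 2*o (v(o) = (o + o) + 5 = 2*o + 5 = 5 + 2*o)
a(L) = 0
1/(-621 + a(v(-2 + 4))) = 1/(-621 + 0) = 1/(-621) = -1/621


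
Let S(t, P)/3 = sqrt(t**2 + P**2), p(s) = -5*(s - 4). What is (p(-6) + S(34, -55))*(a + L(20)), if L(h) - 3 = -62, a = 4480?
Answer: 221050 + 13263*sqrt(4181) ≈ 1.0786e+6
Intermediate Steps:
p(s) = 20 - 5*s (p(s) = -5*(-4 + s) = 20 - 5*s)
L(h) = -59 (L(h) = 3 - 62 = -59)
S(t, P) = 3*sqrt(P**2 + t**2) (S(t, P) = 3*sqrt(t**2 + P**2) = 3*sqrt(P**2 + t**2))
(p(-6) + S(34, -55))*(a + L(20)) = ((20 - 5*(-6)) + 3*sqrt((-55)**2 + 34**2))*(4480 - 59) = ((20 + 30) + 3*sqrt(3025 + 1156))*4421 = (50 + 3*sqrt(4181))*4421 = 221050 + 13263*sqrt(4181)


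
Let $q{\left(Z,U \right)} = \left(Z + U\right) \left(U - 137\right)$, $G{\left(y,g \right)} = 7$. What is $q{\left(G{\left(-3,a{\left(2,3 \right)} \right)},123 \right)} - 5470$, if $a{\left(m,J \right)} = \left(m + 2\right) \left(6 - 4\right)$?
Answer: $-7290$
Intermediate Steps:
$a{\left(m,J \right)} = 4 + 2 m$ ($a{\left(m,J \right)} = \left(2 + m\right) 2 = 4 + 2 m$)
$q{\left(Z,U \right)} = \left(-137 + U\right) \left(U + Z\right)$ ($q{\left(Z,U \right)} = \left(U + Z\right) \left(-137 + U\right) = \left(-137 + U\right) \left(U + Z\right)$)
$q{\left(G{\left(-3,a{\left(2,3 \right)} \right)},123 \right)} - 5470 = \left(123^{2} - 16851 - 959 + 123 \cdot 7\right) - 5470 = \left(15129 - 16851 - 959 + 861\right) - 5470 = -1820 - 5470 = -7290$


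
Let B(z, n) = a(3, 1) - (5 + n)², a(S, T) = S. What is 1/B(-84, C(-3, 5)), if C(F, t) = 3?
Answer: -1/61 ≈ -0.016393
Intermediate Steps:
B(z, n) = 3 - (5 + n)²
1/B(-84, C(-3, 5)) = 1/(3 - (5 + 3)²) = 1/(3 - 1*8²) = 1/(3 - 1*64) = 1/(3 - 64) = 1/(-61) = -1/61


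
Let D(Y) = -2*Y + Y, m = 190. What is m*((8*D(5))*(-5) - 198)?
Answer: 380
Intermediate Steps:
D(Y) = -Y
m*((8*D(5))*(-5) - 198) = 190*((8*(-1*5))*(-5) - 198) = 190*((8*(-5))*(-5) - 198) = 190*(-40*(-5) - 198) = 190*(200 - 198) = 190*2 = 380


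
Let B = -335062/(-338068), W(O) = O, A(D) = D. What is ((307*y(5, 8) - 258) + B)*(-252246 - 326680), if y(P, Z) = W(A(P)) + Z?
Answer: -182700782299739/84517 ≈ -2.1617e+9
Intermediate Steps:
y(P, Z) = P + Z
B = 167531/169034 (B = -335062*(-1/338068) = 167531/169034 ≈ 0.99111)
((307*y(5, 8) - 258) + B)*(-252246 - 326680) = ((307*(5 + 8) - 258) + 167531/169034)*(-252246 - 326680) = ((307*13 - 258) + 167531/169034)*(-578926) = ((3991 - 258) + 167531/169034)*(-578926) = (3733 + 167531/169034)*(-578926) = (631171453/169034)*(-578926) = -182700782299739/84517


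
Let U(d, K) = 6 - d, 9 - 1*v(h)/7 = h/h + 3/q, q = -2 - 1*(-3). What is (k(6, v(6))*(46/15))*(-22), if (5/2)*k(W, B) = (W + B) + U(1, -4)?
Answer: -93104/75 ≈ -1241.4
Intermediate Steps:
q = 1 (q = -2 + 3 = 1)
v(h) = 35 (v(h) = 63 - 7*(h/h + 3/1) = 63 - 7*(1 + 3*1) = 63 - 7*(1 + 3) = 63 - 7*4 = 63 - 28 = 35)
k(W, B) = 2 + 2*B/5 + 2*W/5 (k(W, B) = 2*((W + B) + (6 - 1*1))/5 = 2*((B + W) + (6 - 1))/5 = 2*((B + W) + 5)/5 = 2*(5 + B + W)/5 = 2 + 2*B/5 + 2*W/5)
(k(6, v(6))*(46/15))*(-22) = ((2 + (⅖)*35 + (⅖)*6)*(46/15))*(-22) = ((2 + 14 + 12/5)*(46*(1/15)))*(-22) = ((92/5)*(46/15))*(-22) = (4232/75)*(-22) = -93104/75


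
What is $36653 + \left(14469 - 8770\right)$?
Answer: $42352$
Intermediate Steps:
$36653 + \left(14469 - 8770\right) = 36653 + 5699 = 42352$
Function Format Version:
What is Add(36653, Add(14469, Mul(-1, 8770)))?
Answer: 42352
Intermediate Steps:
Add(36653, Add(14469, Mul(-1, 8770))) = Add(36653, Add(14469, -8770)) = Add(36653, 5699) = 42352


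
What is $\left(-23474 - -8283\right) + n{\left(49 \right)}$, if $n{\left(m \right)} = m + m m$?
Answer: $-12741$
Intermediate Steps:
$n{\left(m \right)} = m + m^{2}$
$\left(-23474 - -8283\right) + n{\left(49 \right)} = \left(-23474 - -8283\right) + 49 \left(1 + 49\right) = \left(-23474 + 8283\right) + 49 \cdot 50 = -15191 + 2450 = -12741$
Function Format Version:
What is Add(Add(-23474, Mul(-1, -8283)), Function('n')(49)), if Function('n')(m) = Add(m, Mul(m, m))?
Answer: -12741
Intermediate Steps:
Function('n')(m) = Add(m, Pow(m, 2))
Add(Add(-23474, Mul(-1, -8283)), Function('n')(49)) = Add(Add(-23474, Mul(-1, -8283)), Mul(49, Add(1, 49))) = Add(Add(-23474, 8283), Mul(49, 50)) = Add(-15191, 2450) = -12741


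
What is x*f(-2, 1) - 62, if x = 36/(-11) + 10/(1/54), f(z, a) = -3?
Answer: -18394/11 ≈ -1672.2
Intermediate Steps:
x = 5904/11 (x = 36*(-1/11) + 10/(1/54) = -36/11 + 10*54 = -36/11 + 540 = 5904/11 ≈ 536.73)
x*f(-2, 1) - 62 = (5904/11)*(-3) - 62 = -17712/11 - 62 = -18394/11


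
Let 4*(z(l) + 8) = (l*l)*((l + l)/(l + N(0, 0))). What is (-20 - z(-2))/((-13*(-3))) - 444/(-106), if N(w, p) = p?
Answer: 7916/2067 ≈ 3.8297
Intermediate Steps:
z(l) = -8 + l²/2 (z(l) = -8 + ((l*l)*((l + l)/(l + 0)))/4 = -8 + (l²*((2*l)/l))/4 = -8 + (l²*2)/4 = -8 + (2*l²)/4 = -8 + l²/2)
(-20 - z(-2))/((-13*(-3))) - 444/(-106) = (-20 - (-8 + (½)*(-2)²))/((-13*(-3))) - 444/(-106) = (-20 - (-8 + (½)*4))/39 - 444*(-1/106) = (-20 - (-8 + 2))*(1/39) + 222/53 = (-20 - 1*(-6))*(1/39) + 222/53 = (-20 + 6)*(1/39) + 222/53 = -14*1/39 + 222/53 = -14/39 + 222/53 = 7916/2067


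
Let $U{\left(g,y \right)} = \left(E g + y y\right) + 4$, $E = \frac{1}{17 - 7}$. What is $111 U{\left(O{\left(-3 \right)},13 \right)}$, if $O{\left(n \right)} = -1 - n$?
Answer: $\frac{96126}{5} \approx 19225.0$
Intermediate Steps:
$E = \frac{1}{10} \approx 0.1$
$U{\left(g,y \right)} = 4 + y^{2} + \frac{g}{10}$ ($U{\left(g,y \right)} = \left(\frac{g}{10} + y y\right) + 4 = \left(\frac{g}{10} + y^{2}\right) + 4 = \left(y^{2} + \frac{g}{10}\right) + 4 = 4 + y^{2} + \frac{g}{10}$)
$111 U{\left(O{\left(-3 \right)},13 \right)} = 111 \left(4 + 13^{2} + \frac{-1 - -3}{10}\right) = 111 \left(4 + 169 + \frac{-1 + 3}{10}\right) = 111 \left(4 + 169 + \frac{1}{10} \cdot 2\right) = 111 \left(4 + 169 + \frac{1}{5}\right) = 111 \cdot \frac{866}{5} = \frac{96126}{5}$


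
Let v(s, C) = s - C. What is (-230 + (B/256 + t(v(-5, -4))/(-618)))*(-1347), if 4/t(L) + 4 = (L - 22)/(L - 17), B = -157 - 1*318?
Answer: 403509492711/1292032 ≈ 3.1231e+5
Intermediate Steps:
B = -475 (B = -157 - 318 = -475)
t(L) = 4/(-4 + (-22 + L)/(-17 + L)) (t(L) = 4/(-4 + (L - 22)/(L - 17)) = 4/(-4 + (-22 + L)/(-17 + L)))
(-230 + (B/256 + t(v(-5, -4))/(-618)))*(-1347) = (-230 + (-475/256 + (4*(17 - (-5 - 1*(-4)))/(-46 + 3*(-5 - 1*(-4))))/(-618)))*(-1347) = (-230 + (-475*1/256 + (4*(17 - (-5 + 4))/(-46 + 3*(-5 + 4)))*(-1/618)))*(-1347) = (-230 + (-475/256 + (4*(17 - 1*(-1))/(-46 + 3*(-1)))*(-1/618)))*(-1347) = (-230 + (-475/256 + (4*(17 + 1)/(-46 - 3))*(-1/618)))*(-1347) = (-230 + (-475/256 + (4*18/(-49))*(-1/618)))*(-1347) = (-230 + (-475/256 + (4*(-1/49)*18)*(-1/618)))*(-1347) = (-230 + (-475/256 - 72/49*(-1/618)))*(-1347) = (-230 + (-475/256 + 12/5047))*(-1347) = (-230 - 2394253/1292032)*(-1347) = -299561613/1292032*(-1347) = 403509492711/1292032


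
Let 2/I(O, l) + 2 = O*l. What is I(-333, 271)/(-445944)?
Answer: 1/20122108140 ≈ 4.9697e-11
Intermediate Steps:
I(O, l) = 2/(-2 + O*l)
I(-333, 271)/(-445944) = (2/(-2 - 333*271))/(-445944) = (2/(-2 - 90243))*(-1/445944) = (2/(-90245))*(-1/445944) = (2*(-1/90245))*(-1/445944) = -2/90245*(-1/445944) = 1/20122108140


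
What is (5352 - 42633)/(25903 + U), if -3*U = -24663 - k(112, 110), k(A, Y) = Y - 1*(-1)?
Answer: -12427/11387 ≈ -1.0913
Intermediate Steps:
k(A, Y) = 1 + Y (k(A, Y) = Y + 1 = 1 + Y)
U = 8258 (U = -(-24663 - (1 + 110))/3 = -(-24663 - 1*111)/3 = -(-24663 - 111)/3 = -⅓*(-24774) = 8258)
(5352 - 42633)/(25903 + U) = (5352 - 42633)/(25903 + 8258) = -37281/34161 = -37281*1/34161 = -12427/11387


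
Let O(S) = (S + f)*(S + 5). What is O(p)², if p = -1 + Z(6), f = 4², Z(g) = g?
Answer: 44100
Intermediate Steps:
f = 16
p = 5 (p = -1 + 6 = 5)
O(S) = (5 + S)*(16 + S) (O(S) = (S + 16)*(S + 5) = (16 + S)*(5 + S) = (5 + S)*(16 + S))
O(p)² = (80 + 5² + 21*5)² = (80 + 25 + 105)² = 210² = 44100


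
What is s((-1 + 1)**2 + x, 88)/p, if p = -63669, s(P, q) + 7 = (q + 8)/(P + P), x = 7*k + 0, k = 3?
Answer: 11/148561 ≈ 7.4044e-5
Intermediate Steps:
x = 21 (x = 7*3 + 0 = 21 + 0 = 21)
s(P, q) = -7 + (8 + q)/(2*P) (s(P, q) = -7 + (q + 8)/(P + P) = -7 + (8 + q)/((2*P)) = -7 + (8 + q)*(1/(2*P)) = -7 + (8 + q)/(2*P))
s((-1 + 1)**2 + x, 88)/p = ((8 + 88 - 14*((-1 + 1)**2 + 21))/(2*((-1 + 1)**2 + 21)))/(-63669) = ((8 + 88 - 14*(0**2 + 21))/(2*(0**2 + 21)))*(-1/63669) = ((8 + 88 - 14*(0 + 21))/(2*(0 + 21)))*(-1/63669) = ((1/2)*(8 + 88 - 14*21)/21)*(-1/63669) = ((1/2)*(1/21)*(8 + 88 - 294))*(-1/63669) = ((1/2)*(1/21)*(-198))*(-1/63669) = -33/7*(-1/63669) = 11/148561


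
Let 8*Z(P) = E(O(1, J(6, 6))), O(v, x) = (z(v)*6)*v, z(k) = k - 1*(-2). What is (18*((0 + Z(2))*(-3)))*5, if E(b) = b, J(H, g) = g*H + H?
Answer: -1215/2 ≈ -607.50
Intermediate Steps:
z(k) = 2 + k (z(k) = k + 2 = 2 + k)
J(H, g) = H + H*g (J(H, g) = H*g + H = H + H*g)
O(v, x) = v*(12 + 6*v) (O(v, x) = ((2 + v)*6)*v = (12 + 6*v)*v = v*(12 + 6*v))
Z(P) = 9/4 (Z(P) = (6*1*(2 + 1))/8 = (6*1*3)/8 = (1/8)*18 = 9/4)
(18*((0 + Z(2))*(-3)))*5 = (18*((0 + 9/4)*(-3)))*5 = (18*((9/4)*(-3)))*5 = (18*(-27/4))*5 = -243/2*5 = -1215/2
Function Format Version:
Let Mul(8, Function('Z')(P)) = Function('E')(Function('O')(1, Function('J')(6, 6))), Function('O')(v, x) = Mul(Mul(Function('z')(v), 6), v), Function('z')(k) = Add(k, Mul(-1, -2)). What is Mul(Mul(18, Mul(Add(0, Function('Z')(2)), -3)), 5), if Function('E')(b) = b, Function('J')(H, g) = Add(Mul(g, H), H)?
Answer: Rational(-1215, 2) ≈ -607.50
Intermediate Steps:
Function('z')(k) = Add(2, k) (Function('z')(k) = Add(k, 2) = Add(2, k))
Function('J')(H, g) = Add(H, Mul(H, g)) (Function('J')(H, g) = Add(Mul(H, g), H) = Add(H, Mul(H, g)))
Function('O')(v, x) = Mul(v, Add(12, Mul(6, v))) (Function('O')(v, x) = Mul(Mul(Add(2, v), 6), v) = Mul(Add(12, Mul(6, v)), v) = Mul(v, Add(12, Mul(6, v))))
Function('Z')(P) = Rational(9, 4) (Function('Z')(P) = Mul(Rational(1, 8), Mul(6, 1, Add(2, 1))) = Mul(Rational(1, 8), Mul(6, 1, 3)) = Mul(Rational(1, 8), 18) = Rational(9, 4))
Mul(Mul(18, Mul(Add(0, Function('Z')(2)), -3)), 5) = Mul(Mul(18, Mul(Add(0, Rational(9, 4)), -3)), 5) = Mul(Mul(18, Mul(Rational(9, 4), -3)), 5) = Mul(Mul(18, Rational(-27, 4)), 5) = Mul(Rational(-243, 2), 5) = Rational(-1215, 2)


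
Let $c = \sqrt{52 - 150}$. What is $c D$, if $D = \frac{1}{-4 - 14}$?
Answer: $- \frac{7 i \sqrt{2}}{18} \approx - 0.54997 i$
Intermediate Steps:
$D = - \frac{1}{18}$ ($D = \frac{1}{-4 - 14} = \frac{1}{-18} = - \frac{1}{18} \approx -0.055556$)
$c = 7 i \sqrt{2}$ ($c = \sqrt{-98} = 7 i \sqrt{2} \approx 9.8995 i$)
$c D = 7 i \sqrt{2} \left(- \frac{1}{18}\right) = - \frac{7 i \sqrt{2}}{18}$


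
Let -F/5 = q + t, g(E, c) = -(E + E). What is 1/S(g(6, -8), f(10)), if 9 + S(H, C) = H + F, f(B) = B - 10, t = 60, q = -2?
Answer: -1/311 ≈ -0.0032154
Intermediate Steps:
g(E, c) = -2*E
F = -290 (F = -5*(-2 + 60) = -5*58 = -290)
f(B) = -10 + B
S(H, C) = -299 + H (S(H, C) = -9 + (H - 290) = -9 + (-290 + H) = -299 + H)
1/S(g(6, -8), f(10)) = 1/(-299 - 2*6) = 1/(-299 - 12) = 1/(-311) = -1/311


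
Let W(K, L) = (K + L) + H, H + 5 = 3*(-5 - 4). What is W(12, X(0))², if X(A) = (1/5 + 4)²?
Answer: 3481/625 ≈ 5.5696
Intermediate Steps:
X(A) = 441/25 (X(A) = (⅕ + 4)² = (21/5)² = 441/25)
H = -32 (H = -5 + 3*(-5 - 4) = -5 + 3*(-9) = -5 - 27 = -32)
W(K, L) = -32 + K + L (W(K, L) = (K + L) - 32 = -32 + K + L)
W(12, X(0))² = (-32 + 12 + 441/25)² = (-59/25)² = 3481/625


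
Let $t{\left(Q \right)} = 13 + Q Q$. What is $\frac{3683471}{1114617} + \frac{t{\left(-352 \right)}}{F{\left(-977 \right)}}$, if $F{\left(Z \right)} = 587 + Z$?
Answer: $- \frac{15187049011}{48300070} \approx -314.43$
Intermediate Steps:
$t{\left(Q \right)} = 13 + Q^{2}$
$\frac{3683471}{1114617} + \frac{t{\left(-352 \right)}}{F{\left(-977 \right)}} = \frac{3683471}{1114617} + \frac{13 + \left(-352\right)^{2}}{587 - 977} = 3683471 \cdot \frac{1}{1114617} + \frac{13 + 123904}{-390} = \frac{3683471}{1114617} + 123917 \left(- \frac{1}{390}\right) = \frac{3683471}{1114617} - \frac{123917}{390} = - \frac{15187049011}{48300070}$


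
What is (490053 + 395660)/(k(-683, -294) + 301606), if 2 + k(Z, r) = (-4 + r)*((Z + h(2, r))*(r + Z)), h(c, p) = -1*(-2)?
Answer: -885713/197968822 ≈ -0.0044740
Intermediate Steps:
h(c, p) = 2
k(Z, r) = -2 + (-4 + r)*(2 + Z)*(Z + r) (k(Z, r) = -2 + (-4 + r)*((Z + 2)*(r + Z)) = -2 + (-4 + r)*((2 + Z)*(Z + r)) = -2 + (-4 + r)*(2 + Z)*(Z + r))
(490053 + 395660)/(k(-683, -294) + 301606) = (490053 + 395660)/((-2 - 8*(-683) - 8*(-294) - 4*(-683)² + 2*(-294)² - 683*(-294)² - 294*(-683)² - 2*(-683)*(-294)) + 301606) = 885713/((-2 + 5464 + 2352 - 4*466489 + 2*86436 - 683*86436 - 294*466489 - 401604) + 301606) = 885713/((-2 + 5464 + 2352 - 1865956 + 172872 - 59035788 - 137147766 - 401604) + 301606) = 885713/(-198270428 + 301606) = 885713/(-197968822) = 885713*(-1/197968822) = -885713/197968822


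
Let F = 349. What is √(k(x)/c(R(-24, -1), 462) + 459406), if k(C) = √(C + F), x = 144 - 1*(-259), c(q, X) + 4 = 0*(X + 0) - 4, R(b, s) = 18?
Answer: √(1837624 - 2*√47)/2 ≈ 677.79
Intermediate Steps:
c(q, X) = -8 (c(q, X) = -4 + (0*(X + 0) - 4) = -4 + (0*X - 4) = -4 + (0 - 4) = -4 - 4 = -8)
x = 403 (x = 144 + 259 = 403)
k(C) = √(349 + C) (k(C) = √(C + 349) = √(349 + C))
√(k(x)/c(R(-24, -1), 462) + 459406) = √(√(349 + 403)/(-8) + 459406) = √(√752*(-⅛) + 459406) = √((4*√47)*(-⅛) + 459406) = √(-√47/2 + 459406) = √(459406 - √47/2)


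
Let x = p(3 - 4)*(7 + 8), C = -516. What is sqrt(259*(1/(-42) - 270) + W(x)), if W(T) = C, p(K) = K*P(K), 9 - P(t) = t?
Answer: I*sqrt(2536278)/6 ≈ 265.43*I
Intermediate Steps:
P(t) = 9 - t
p(K) = K*(9 - K)
x = -150 (x = ((3 - 4)*(9 - (3 - 4)))*(7 + 8) = -(9 - 1*(-1))*15 = -(9 + 1)*15 = -1*10*15 = -10*15 = -150)
W(T) = -516
sqrt(259*(1/(-42) - 270) + W(x)) = sqrt(259*(1/(-42) - 270) - 516) = sqrt(259*(-1/42 - 270) - 516) = sqrt(259*(-11341/42) - 516) = sqrt(-419617/6 - 516) = sqrt(-422713/6) = I*sqrt(2536278)/6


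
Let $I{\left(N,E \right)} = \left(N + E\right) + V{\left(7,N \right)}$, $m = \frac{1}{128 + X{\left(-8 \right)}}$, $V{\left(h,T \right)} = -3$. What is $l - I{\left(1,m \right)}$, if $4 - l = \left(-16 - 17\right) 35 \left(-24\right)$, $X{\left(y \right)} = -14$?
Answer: $- \frac{3159397}{114} \approx -27714.0$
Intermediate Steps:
$m = \frac{1}{114}$ ($m = \frac{1}{128 - 14} = \frac{1}{114} \approx 0.0087719$)
$I{\left(N,E \right)} = -3 + E + N$ ($I{\left(N,E \right)} = \left(N + E\right) - 3 = \left(E + N\right) - 3 = -3 + E + N$)
$l = -27716$ ($l = 4 - \left(-16 - 17\right) 35 \left(-24\right) = 4 - \left(-33\right) 35 \left(-24\right) = 4 - \left(-1155\right) \left(-24\right) = 4 - 27720 = -27716$)
$l - I{\left(1,m \right)} = -27716 - \left(-3 + \frac{1}{114} + 1\right) = -27716 - - \frac{227}{114} = -27716 + \frac{227}{114} = - \frac{3159397}{114}$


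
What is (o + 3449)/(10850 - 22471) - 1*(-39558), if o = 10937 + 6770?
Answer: 459682362/11621 ≈ 39556.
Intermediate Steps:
o = 17707
(o + 3449)/(10850 - 22471) - 1*(-39558) = (17707 + 3449)/(10850 - 22471) - 1*(-39558) = 21156/(-11621) + 39558 = 21156*(-1/11621) + 39558 = -21156/11621 + 39558 = 459682362/11621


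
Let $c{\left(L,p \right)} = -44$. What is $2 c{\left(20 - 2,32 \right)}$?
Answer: $-88$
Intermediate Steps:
$2 c{\left(20 - 2,32 \right)} = 2 \left(-44\right) = -88$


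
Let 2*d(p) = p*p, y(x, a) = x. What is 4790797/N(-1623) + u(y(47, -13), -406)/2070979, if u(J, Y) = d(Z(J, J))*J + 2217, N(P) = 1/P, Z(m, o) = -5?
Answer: -32205643375928089/4141958 ≈ -7.7755e+9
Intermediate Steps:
d(p) = p²/2 (d(p) = (p*p)/2 = p²/2)
u(J, Y) = 2217 + 25*J/2 (u(J, Y) = ((½)*(-5)²)*J + 2217 = ((½)*25)*J + 2217 = 25*J/2 + 2217 = 2217 + 25*J/2)
4790797/N(-1623) + u(y(47, -13), -406)/2070979 = 4790797/(1/(-1623)) + (2217 + (25/2)*47)/2070979 = 4790797/(-1/1623) + (2217 + 1175/2)*(1/2070979) = 4790797*(-1623) + (5609/2)*(1/2070979) = -7775463531 + 5609/4141958 = -32205643375928089/4141958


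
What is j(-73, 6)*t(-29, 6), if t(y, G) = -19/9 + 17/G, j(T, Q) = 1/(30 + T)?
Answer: -13/774 ≈ -0.016796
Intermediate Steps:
t(y, G) = -19/9 + 17/G (t(y, G) = -19*⅑ + 17/G = -19/9 + 17/G)
j(-73, 6)*t(-29, 6) = (-19/9 + 17/6)/(30 - 73) = (-19/9 + 17*(⅙))/(-43) = -(-19/9 + 17/6)/43 = -1/43*13/18 = -13/774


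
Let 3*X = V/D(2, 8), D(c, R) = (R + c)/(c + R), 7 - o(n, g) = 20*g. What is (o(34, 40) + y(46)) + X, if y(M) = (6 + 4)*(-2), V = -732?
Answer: -1057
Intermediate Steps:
o(n, g) = 7 - 20*g
D(c, R) = 1 (D(c, R) = (R + c)/(R + c) = 1)
X = -244 (X = (-732/1)/3 = (-732*1)/3 = (⅓)*(-732) = -244)
y(M) = -20 (y(M) = 10*(-2) = -20)
(o(34, 40) + y(46)) + X = ((7 - 20*40) - 20) - 244 = ((7 - 800) - 20) - 244 = (-793 - 20) - 244 = -813 - 244 = -1057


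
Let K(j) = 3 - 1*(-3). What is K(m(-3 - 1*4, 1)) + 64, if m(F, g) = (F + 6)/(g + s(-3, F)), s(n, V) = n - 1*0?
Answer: 70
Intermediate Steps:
s(n, V) = n (s(n, V) = n + 0 = n)
m(F, g) = (6 + F)/(-3 + g) (m(F, g) = (F + 6)/(g - 3) = (6 + F)/(-3 + g))
K(j) = 6 (K(j) = 3 + 3 = 6)
K(m(-3 - 1*4, 1)) + 64 = 6 + 64 = 70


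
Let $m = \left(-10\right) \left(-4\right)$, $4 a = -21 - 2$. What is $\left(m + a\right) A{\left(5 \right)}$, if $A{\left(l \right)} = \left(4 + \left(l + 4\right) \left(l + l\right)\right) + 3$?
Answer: $\frac{13289}{4} \approx 3322.3$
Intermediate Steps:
$a = - \frac{23}{4}$ ($a = \frac{-21 - 2}{4} = \frac{1}{4} \left(-23\right) = - \frac{23}{4} \approx -5.75$)
$m = 40$
$A{\left(l \right)} = 7 + 2 l \left(4 + l\right)$ ($A{\left(l \right)} = \left(4 + \left(4 + l\right) 2 l\right) + 3 = \left(4 + 2 l \left(4 + l\right)\right) + 3 = 7 + 2 l \left(4 + l\right)$)
$\left(m + a\right) A{\left(5 \right)} = \left(40 - \frac{23}{4}\right) \left(7 + 2 \cdot 5^{2} + 8 \cdot 5\right) = \frac{137 \left(7 + 2 \cdot 25 + 40\right)}{4} = \frac{137 \left(7 + 50 + 40\right)}{4} = \frac{137}{4} \cdot 97 = \frac{13289}{4}$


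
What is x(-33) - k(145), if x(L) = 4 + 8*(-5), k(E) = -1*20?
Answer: -16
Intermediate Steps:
k(E) = -20
x(L) = -36 (x(L) = 4 - 40 = -36)
x(-33) - k(145) = -36 - 1*(-20) = -36 + 20 = -16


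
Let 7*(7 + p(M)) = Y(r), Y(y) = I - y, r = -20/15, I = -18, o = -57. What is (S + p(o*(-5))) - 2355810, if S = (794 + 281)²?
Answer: -25204082/21 ≈ -1.2002e+6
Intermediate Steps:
r = -4/3 (r = -20*1/15 = -4/3 ≈ -1.3333)
Y(y) = -18 - y
p(M) = -197/21 (p(M) = -7 + (-18 - 1*(-4/3))/7 = -7 + (-18 + 4/3)/7 = -7 + (⅐)*(-50/3) = -7 - 50/21 = -197/21)
S = 1155625 (S = 1075² = 1155625)
(S + p(o*(-5))) - 2355810 = (1155625 - 197/21) - 2355810 = 24267928/21 - 2355810 = -25204082/21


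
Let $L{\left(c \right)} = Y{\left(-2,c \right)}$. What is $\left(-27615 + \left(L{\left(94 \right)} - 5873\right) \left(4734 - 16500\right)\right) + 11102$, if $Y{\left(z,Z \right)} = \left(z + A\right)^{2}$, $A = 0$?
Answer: $69038141$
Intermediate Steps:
$Y{\left(z,Z \right)} = z^{2}$ ($Y{\left(z,Z \right)} = \left(z + 0\right)^{2} = z^{2}$)
$L{\left(c \right)} = 4$ ($L{\left(c \right)} = \left(-2\right)^{2} = 4$)
$\left(-27615 + \left(L{\left(94 \right)} - 5873\right) \left(4734 - 16500\right)\right) + 11102 = \left(-27615 + \left(4 - 5873\right) \left(4734 - 16500\right)\right) + 11102 = \left(-27615 - -69054654\right) + 11102 = \left(-27615 + 69054654\right) + 11102 = 69027039 + 11102 = 69038141$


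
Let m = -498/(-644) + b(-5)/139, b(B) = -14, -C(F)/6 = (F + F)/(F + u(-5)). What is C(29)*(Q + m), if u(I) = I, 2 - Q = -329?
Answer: -430505029/89516 ≈ -4809.3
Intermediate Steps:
Q = 331 (Q = 2 - 1*(-329) = 2 + 329 = 331)
C(F) = -12*F/(-5 + F) (C(F) = -6*(F + F)/(F - 5) = -6*2*F/(-5 + F) = -12*F/(-5 + F))
m = 30103/44758 (m = -498/(-644) - 14/139 = -498*(-1/644) - 14*1/139 = 249/322 - 14/139 = 30103/44758 ≈ 0.67257)
C(29)*(Q + m) = (-12*29/(-5 + 29))*(331 + 30103/44758) = -12*29/24*(14845001/44758) = -12*29*1/24*(14845001/44758) = -29/2*14845001/44758 = -430505029/89516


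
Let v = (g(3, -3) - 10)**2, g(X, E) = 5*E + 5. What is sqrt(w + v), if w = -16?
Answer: 8*sqrt(6) ≈ 19.596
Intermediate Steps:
g(X, E) = 5 + 5*E
v = 400 (v = ((5 + 5*(-3)) - 10)**2 = ((5 - 15) - 10)**2 = (-10 - 10)**2 = (-20)**2 = 400)
sqrt(w + v) = sqrt(-16 + 400) = sqrt(384) = 8*sqrt(6)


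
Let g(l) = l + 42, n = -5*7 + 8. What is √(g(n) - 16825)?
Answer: 41*I*√10 ≈ 129.65*I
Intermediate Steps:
n = -27 (n = -35 + 8 = -27)
g(l) = 42 + l
√(g(n) - 16825) = √((42 - 27) - 16825) = √(15 - 16825) = √(-16810) = 41*I*√10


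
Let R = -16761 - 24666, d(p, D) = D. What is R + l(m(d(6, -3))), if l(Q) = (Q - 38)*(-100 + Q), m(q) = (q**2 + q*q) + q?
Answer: -39472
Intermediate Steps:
m(q) = q + 2*q**2 (m(q) = (q**2 + q**2) + q = 2*q**2 + q = q + 2*q**2)
l(Q) = (-100 + Q)*(-38 + Q) (l(Q) = (-38 + Q)*(-100 + Q) = (-100 + Q)*(-38 + Q))
R = -41427
R + l(m(d(6, -3))) = -41427 + (3800 + (-3*(1 + 2*(-3)))**2 - (-414)*(1 + 2*(-3))) = -41427 + (3800 + (-3*(1 - 6))**2 - (-414)*(1 - 6)) = -41427 + (3800 + (-3*(-5))**2 - (-414)*(-5)) = -41427 + (3800 + 15**2 - 138*15) = -41427 + (3800 + 225 - 2070) = -41427 + 1955 = -39472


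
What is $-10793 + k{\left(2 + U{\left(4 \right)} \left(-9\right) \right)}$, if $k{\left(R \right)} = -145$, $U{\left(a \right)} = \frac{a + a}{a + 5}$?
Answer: $-10938$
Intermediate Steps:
$U{\left(a \right)} = \frac{2 a}{5 + a}$
$-10793 + k{\left(2 + U{\left(4 \right)} \left(-9\right) \right)} = -10793 - 145 = -10938$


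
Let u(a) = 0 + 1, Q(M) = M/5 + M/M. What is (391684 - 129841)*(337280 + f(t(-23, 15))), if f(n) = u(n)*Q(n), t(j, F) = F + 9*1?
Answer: 441579628647/5 ≈ 8.8316e+10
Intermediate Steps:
t(j, F) = 9 + F (t(j, F) = F + 9 = 9 + F)
Q(M) = 1 + M/5 (Q(M) = M*(⅕) + 1 = M/5 + 1 = 1 + M/5)
u(a) = 1
f(n) = 1 + n/5 (f(n) = 1*(1 + n/5) = 1 + n/5)
(391684 - 129841)*(337280 + f(t(-23, 15))) = (391684 - 129841)*(337280 + (1 + (9 + 15)/5)) = 261843*(337280 + (1 + (⅕)*24)) = 261843*(337280 + (1 + 24/5)) = 261843*(337280 + 29/5) = 261843*(1686429/5) = 441579628647/5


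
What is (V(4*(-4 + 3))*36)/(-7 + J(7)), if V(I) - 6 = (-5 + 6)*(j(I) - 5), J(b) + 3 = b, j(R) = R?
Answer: 36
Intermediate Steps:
J(b) = -3 + b
V(I) = 1 + I (V(I) = 6 + (-5 + 6)*(I - 5) = 6 + 1*(-5 + I) = 6 + (-5 + I) = 1 + I)
(V(4*(-4 + 3))*36)/(-7 + J(7)) = ((1 + 4*(-4 + 3))*36)/(-7 + (-3 + 7)) = ((1 + 4*(-1))*36)/(-7 + 4) = ((1 - 4)*36)/(-3) = -3*36*(-⅓) = -108*(-⅓) = 36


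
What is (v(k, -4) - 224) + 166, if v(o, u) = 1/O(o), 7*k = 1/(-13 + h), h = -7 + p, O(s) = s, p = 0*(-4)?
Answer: -198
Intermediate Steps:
p = 0
h = -7 (h = -7 + 0 = -7)
k = -1/140 (k = 1/(7*(-13 - 7)) = (⅐)/(-20) = (⅐)*(-1/20) = -1/140 ≈ -0.0071429)
v(o, u) = 1/o
(v(k, -4) - 224) + 166 = (1/(-1/140) - 224) + 166 = (-140 - 224) + 166 = -364 + 166 = -198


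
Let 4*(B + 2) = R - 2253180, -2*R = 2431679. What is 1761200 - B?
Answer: 21027655/8 ≈ 2.6285e+6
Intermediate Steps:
R = -2431679/2 (R = -½*2431679 = -2431679/2 ≈ -1.2158e+6)
B = -6938055/8 (B = -2 + (-2431679/2 - 2253180)/4 = -2 + (¼)*(-6938039/2) = -2 - 6938039/8 = -6938055/8 ≈ -8.6726e+5)
1761200 - B = 1761200 - 1*(-6938055/8) = 1761200 + 6938055/8 = 21027655/8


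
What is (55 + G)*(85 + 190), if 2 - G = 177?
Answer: -33000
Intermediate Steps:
G = -175 (G = 2 - 1*177 = 2 - 177 = -175)
(55 + G)*(85 + 190) = (55 - 175)*(85 + 190) = -120*275 = -33000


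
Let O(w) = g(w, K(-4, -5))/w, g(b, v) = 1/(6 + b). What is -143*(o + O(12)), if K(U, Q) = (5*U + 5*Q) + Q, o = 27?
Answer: -834119/216 ≈ -3861.7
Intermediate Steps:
K(U, Q) = 5*U + 6*Q (K(U, Q) = (5*Q + 5*U) + Q = 5*U + 6*Q)
O(w) = 1/(w*(6 + w)) (O(w) = 1/((6 + w)*w) = 1/(w*(6 + w)))
-143*(o + O(12)) = -143*(27 + 1/(12*(6 + 12))) = -143*(27 + (1/12)/18) = -143*(27 + (1/12)*(1/18)) = -143*(27 + 1/216) = -143*5833/216 = -834119/216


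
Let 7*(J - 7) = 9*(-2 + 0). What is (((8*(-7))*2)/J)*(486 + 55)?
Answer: -424144/31 ≈ -13682.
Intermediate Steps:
J = 31/7 (J = 7 + (9*(-2 + 0))/7 = 7 + (9*(-2))/7 = 7 + (1/7)*(-18) = 7 - 18/7 = 31/7 ≈ 4.4286)
(((8*(-7))*2)/J)*(486 + 55) = (((8*(-7))*2)/(31/7))*(486 + 55) = (-56*2*(7/31))*541 = -112*7/31*541 = -784/31*541 = -424144/31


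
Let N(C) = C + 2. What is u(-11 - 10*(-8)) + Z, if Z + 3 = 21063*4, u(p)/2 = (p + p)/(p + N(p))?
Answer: 2948784/35 ≈ 84251.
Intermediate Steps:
N(C) = 2 + C
u(p) = 4*p/(2 + 2*p) (u(p) = 2*((p + p)/(p + (2 + p))) = 2*((2*p)/(2 + 2*p)) = 2*(2*p/(2 + 2*p)) = 4*p/(2 + 2*p))
Z = 84249 (Z = -3 + 21063*4 = -3 + 84252 = 84249)
u(-11 - 10*(-8)) + Z = 2*(-11 - 10*(-8))/(1 + (-11 - 10*(-8))) + 84249 = 2*(-11 + 80)/(1 + (-11 + 80)) + 84249 = 2*69/(1 + 69) + 84249 = 2*69/70 + 84249 = 2*69*(1/70) + 84249 = 69/35 + 84249 = 2948784/35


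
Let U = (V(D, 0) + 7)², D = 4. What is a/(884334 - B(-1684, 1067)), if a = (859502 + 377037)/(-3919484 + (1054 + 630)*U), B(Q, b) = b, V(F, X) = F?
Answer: -1236539/3281972857240 ≈ -3.7677e-7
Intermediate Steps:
U = 121 (U = (4 + 7)² = 11² = 121)
a = -1236539/3715720 (a = (859502 + 377037)/(-3919484 + (1054 + 630)*121) = 1236539/(-3919484 + 1684*121) = 1236539/(-3919484 + 203764) = 1236539/(-3715720) = 1236539*(-1/3715720) = -1236539/3715720 ≈ -0.33279)
a/(884334 - B(-1684, 1067)) = -1236539/(3715720*(884334 - 1*1067)) = -1236539/(3715720*(884334 - 1067)) = -1236539/3715720/883267 = -1236539/3715720*1/883267 = -1236539/3281972857240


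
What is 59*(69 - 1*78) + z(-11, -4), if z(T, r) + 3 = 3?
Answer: -531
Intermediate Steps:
z(T, r) = 0 (z(T, r) = -3 + 3 = 0)
59*(69 - 1*78) + z(-11, -4) = 59*(69 - 1*78) + 0 = 59*(69 - 78) + 0 = 59*(-9) + 0 = -531 + 0 = -531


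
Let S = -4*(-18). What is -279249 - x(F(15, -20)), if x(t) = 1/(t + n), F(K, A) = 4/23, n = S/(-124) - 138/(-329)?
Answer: -833513593/2984 ≈ -2.7933e+5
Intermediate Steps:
S = 72
n = -1644/10199 (n = 72/(-124) - 138/(-329) = 72*(-1/124) - 138*(-1/329) = -18/31 + 138/329 = -1644/10199 ≈ -0.16119)
F(K, A) = 4/23 (F(K, A) = 4*(1/23) = 4/23)
x(t) = 1/(-1644/10199 + t) (x(t) = 1/(t - 1644/10199) = 1/(-1644/10199 + t))
-279249 - x(F(15, -20)) = -279249 - 10199/(-1644 + 10199*(4/23)) = -279249 - 10199/(-1644 + 40796/23) = -279249 - 10199/2984/23 = -279249 - 10199*23/2984 = -279249 - 1*234577/2984 = -279249 - 234577/2984 = -833513593/2984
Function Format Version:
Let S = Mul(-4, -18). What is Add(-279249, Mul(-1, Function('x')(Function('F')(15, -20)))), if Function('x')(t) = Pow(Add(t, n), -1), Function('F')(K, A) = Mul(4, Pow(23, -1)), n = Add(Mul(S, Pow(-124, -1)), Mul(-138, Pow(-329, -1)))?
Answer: Rational(-833513593, 2984) ≈ -2.7933e+5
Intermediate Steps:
S = 72
n = Rational(-1644, 10199) (n = Add(Mul(72, Pow(-124, -1)), Mul(-138, Pow(-329, -1))) = Add(Mul(72, Rational(-1, 124)), Mul(-138, Rational(-1, 329))) = Add(Rational(-18, 31), Rational(138, 329)) = Rational(-1644, 10199) ≈ -0.16119)
Function('F')(K, A) = Rational(4, 23) (Function('F')(K, A) = Mul(4, Rational(1, 23)) = Rational(4, 23))
Function('x')(t) = Pow(Add(Rational(-1644, 10199), t), -1) (Function('x')(t) = Pow(Add(t, Rational(-1644, 10199)), -1) = Pow(Add(Rational(-1644, 10199), t), -1))
Add(-279249, Mul(-1, Function('x')(Function('F')(15, -20)))) = Add(-279249, Mul(-1, Mul(10199, Pow(Add(-1644, Mul(10199, Rational(4, 23))), -1)))) = Add(-279249, Mul(-1, Mul(10199, Pow(Add(-1644, Rational(40796, 23)), -1)))) = Add(-279249, Mul(-1, Mul(10199, Pow(Rational(2984, 23), -1)))) = Add(-279249, Mul(-1, Mul(10199, Rational(23, 2984)))) = Add(-279249, Mul(-1, Rational(234577, 2984))) = Add(-279249, Rational(-234577, 2984)) = Rational(-833513593, 2984)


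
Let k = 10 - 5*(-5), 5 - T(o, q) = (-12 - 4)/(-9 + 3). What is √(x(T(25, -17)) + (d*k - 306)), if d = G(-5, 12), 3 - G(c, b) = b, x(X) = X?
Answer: 8*I*√87/3 ≈ 24.873*I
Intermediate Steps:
T(o, q) = 7/3 (T(o, q) = 5 - (-12 - 4)/(-9 + 3) = 5 - (-16)/(-6) = 5 - (-16)*(-1)/6 = 5 - 1*8/3 = 5 - 8/3 = 7/3)
G(c, b) = 3 - b
d = -9 (d = 3 - 1*12 = 3 - 12 = -9)
k = 35 (k = 10 + 25 = 35)
√(x(T(25, -17)) + (d*k - 306)) = √(7/3 + (-9*35 - 306)) = √(7/3 + (-315 - 306)) = √(7/3 - 621) = √(-1856/3) = 8*I*√87/3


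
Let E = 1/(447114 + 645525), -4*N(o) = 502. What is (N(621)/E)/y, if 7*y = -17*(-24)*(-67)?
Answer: 639922241/18224 ≈ 35114.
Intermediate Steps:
N(o) = -251/2 (N(o) = -1/4*502 = -251/2)
E = 1/1092639 ≈ 9.1522e-7
y = -27336/7 (y = (-17*(-24)*(-67))/7 = (408*(-67))/7 = (1/7)*(-27336) = -27336/7 ≈ -3905.1)
(N(621)/E)/y = (-251/(2*1/1092639))/(-27336/7) = -251/2*1092639*(-7/27336) = -274252389/2*(-7/27336) = 639922241/18224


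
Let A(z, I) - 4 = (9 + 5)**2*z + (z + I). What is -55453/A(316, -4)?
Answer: -55453/62252 ≈ -0.89078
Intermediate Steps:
A(z, I) = 4 + I + 197*z (A(z, I) = 4 + ((9 + 5)**2*z + (z + I)) = 4 + (14**2*z + (I + z)) = 4 + (196*z + (I + z)) = 4 + (I + 197*z) = 4 + I + 197*z)
-55453/A(316, -4) = -55453/(4 - 4 + 197*316) = -55453/(4 - 4 + 62252) = -55453/62252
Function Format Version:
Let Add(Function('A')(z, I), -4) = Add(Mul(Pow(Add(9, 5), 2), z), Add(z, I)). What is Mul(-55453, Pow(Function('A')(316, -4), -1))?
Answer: Rational(-55453, 62252) ≈ -0.89078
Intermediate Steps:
Function('A')(z, I) = Add(4, I, Mul(197, z)) (Function('A')(z, I) = Add(4, Add(Mul(Pow(Add(9, 5), 2), z), Add(z, I))) = Add(4, Add(Mul(Pow(14, 2), z), Add(I, z))) = Add(4, Add(Mul(196, z), Add(I, z))) = Add(4, Add(I, Mul(197, z))) = Add(4, I, Mul(197, z)))
Mul(-55453, Pow(Function('A')(316, -4), -1)) = Mul(-55453, Pow(Add(4, -4, Mul(197, 316)), -1)) = Mul(-55453, Pow(Add(4, -4, 62252), -1)) = Mul(-55453, Pow(62252, -1)) = Mul(-55453, Rational(1, 62252)) = Rational(-55453, 62252)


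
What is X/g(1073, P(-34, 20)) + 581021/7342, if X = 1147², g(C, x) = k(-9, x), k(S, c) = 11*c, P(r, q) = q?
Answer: 4893512949/807620 ≈ 6059.2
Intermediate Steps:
g(C, x) = 11*x
X = 1315609
X/g(1073, P(-34, 20)) + 581021/7342 = 1315609/((11*20)) + 581021/7342 = 1315609/220 + 581021*(1/7342) = 1315609*(1/220) + 581021/7342 = 1315609/220 + 581021/7342 = 4893512949/807620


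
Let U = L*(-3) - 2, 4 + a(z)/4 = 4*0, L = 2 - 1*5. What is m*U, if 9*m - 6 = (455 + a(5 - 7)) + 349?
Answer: 5558/9 ≈ 617.56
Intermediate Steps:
L = -3 (L = 2 - 5 = -3)
a(z) = -16 (a(z) = -16 + 4*(4*0) = -16 + 4*0 = -16 + 0 = -16)
U = 7 (U = -3*(-3) - 2 = 9 - 2 = 7)
m = 794/9 (m = 2/3 + ((455 - 16) + 349)/9 = 2/3 + (439 + 349)/9 = 2/3 + (1/9)*788 = 2/3 + 788/9 = 794/9 ≈ 88.222)
m*U = (794/9)*7 = 5558/9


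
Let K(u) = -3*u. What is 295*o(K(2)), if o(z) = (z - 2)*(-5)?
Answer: 11800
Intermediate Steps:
o(z) = 10 - 5*z (o(z) = (-2 + z)*(-5) = 10 - 5*z)
295*o(K(2)) = 295*(10 - (-15)*2) = 295*(10 - 5*(-6)) = 295*(10 + 30) = 295*40 = 11800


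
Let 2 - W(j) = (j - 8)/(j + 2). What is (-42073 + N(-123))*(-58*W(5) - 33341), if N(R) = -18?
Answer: 1409284849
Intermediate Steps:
W(j) = 2 - (-8 + j)/(2 + j) (W(j) = 2 - (j - 8)/(j + 2) = 2 - (-8 + j)/(2 + j))
(-42073 + N(-123))*(-58*W(5) - 33341) = (-42073 - 18)*(-58*(12 + 5)/(2 + 5) - 33341) = -42091*(-58*17/7 - 33341) = -42091*(-986/7 - 33341) = -42091*(-234373/7) = 1409284849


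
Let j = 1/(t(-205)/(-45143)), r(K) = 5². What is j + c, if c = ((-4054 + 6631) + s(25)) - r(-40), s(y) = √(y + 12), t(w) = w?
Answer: 568303/205 + √37 ≈ 2778.3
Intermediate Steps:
r(K) = 25
s(y) = √(12 + y)
c = 2552 + √37 (c = ((-4054 + 6631) + √(12 + 25)) - 1*25 = (2577 + √37) - 25 = 2552 + √37 ≈ 2558.1)
j = 45143/205 (j = 1/(-205/(-45143)) = 1/(-205*(-1/45143)) = 1/(205/45143) = 45143/205 ≈ 220.21)
j + c = 45143/205 + (2552 + √37) = 568303/205 + √37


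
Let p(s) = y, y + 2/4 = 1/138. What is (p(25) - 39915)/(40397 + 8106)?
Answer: -2754169/3346707 ≈ -0.82295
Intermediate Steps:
y = -34/69 (y = -1/2 + 1/138 = -34/69 ≈ -0.49275)
p(s) = -34/69
(p(25) - 39915)/(40397 + 8106) = (-34/69 - 39915)/(40397 + 8106) = -2754169/69/48503 = -2754169/69*1/48503 = -2754169/3346707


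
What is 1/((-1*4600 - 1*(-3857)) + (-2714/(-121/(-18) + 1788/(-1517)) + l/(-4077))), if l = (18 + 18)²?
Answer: -22857323/28180637977 ≈ -0.00081110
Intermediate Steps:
l = 1296 (l = 36² = 1296)
1/((-1*4600 - 1*(-3857)) + (-2714/(-121/(-18) + 1788/(-1517)) + l/(-4077))) = 1/((-1*4600 - 1*(-3857)) + (-2714/(-121/(-18) + 1788/(-1517)) + 1296/(-4077))) = 1/((-4600 + 3857) + (-2714/(-121*(-1/18) + 1788*(-1/1517)) + 1296*(-1/4077))) = 1/(-743 + (-2714/(121/18 - 1788/1517) - 48/151)) = 1/(-743 + (-2714/151373/27306 - 48/151)) = 1/(-743 + (-2714*27306/151373 - 48/151)) = 1/(-743 + (-74108484/151373 - 48/151)) = 1/(-743 - 11197646988/22857323) = 1/(-28180637977/22857323) = -22857323/28180637977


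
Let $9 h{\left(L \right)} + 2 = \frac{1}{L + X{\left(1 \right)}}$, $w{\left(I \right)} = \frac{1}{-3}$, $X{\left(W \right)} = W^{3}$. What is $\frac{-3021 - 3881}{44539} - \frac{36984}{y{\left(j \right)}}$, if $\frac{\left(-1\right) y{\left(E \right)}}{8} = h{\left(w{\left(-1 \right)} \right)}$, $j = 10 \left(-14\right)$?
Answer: $- \frac{3706275248}{44539} \approx -83214.0$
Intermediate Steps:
$w{\left(I \right)} = - \frac{1}{3}$
$j = -140$
$h{\left(L \right)} = - \frac{2}{9} + \frac{1}{9 \left(1 + L\right)}$ ($h{\left(L \right)} = - \frac{2}{9} + \frac{1}{9 \left(L + 1^{3}\right)} = - \frac{2}{9} + \frac{1}{9 \left(L + 1\right)} = - \frac{2}{9} + \frac{1}{9 \left(1 + L\right)}$)
$y{\left(E \right)} = \frac{4}{9}$ ($y{\left(E \right)} = - 8 \frac{-1 - - \frac{2}{3}}{9 \left(1 - \frac{1}{3}\right)} = - 8 \frac{-1 + \frac{2}{3}}{9 \cdot \frac{2}{3}} = - 8 \cdot \frac{1}{9} \cdot \frac{3}{2} \left(- \frac{1}{3}\right) = \left(-8\right) \left(- \frac{1}{18}\right) = \frac{4}{9}$)
$\frac{-3021 - 3881}{44539} - \frac{36984}{y{\left(j \right)}} = \frac{-3021 - 3881}{44539} - \frac{36984}{\frac{4}{9}} = \left(-6902\right) \frac{1}{44539} - 83214 = - \frac{6902}{44539} - 83214 = - \frac{3706275248}{44539}$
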